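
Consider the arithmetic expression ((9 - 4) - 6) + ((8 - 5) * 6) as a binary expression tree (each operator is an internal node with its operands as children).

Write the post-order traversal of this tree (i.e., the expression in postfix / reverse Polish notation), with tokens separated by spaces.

9 4 - 6 - 8 5 - 6 * +

Post-order on an expression tree gives postfix notation: for each operator, emit left operand, right operand, then the operator.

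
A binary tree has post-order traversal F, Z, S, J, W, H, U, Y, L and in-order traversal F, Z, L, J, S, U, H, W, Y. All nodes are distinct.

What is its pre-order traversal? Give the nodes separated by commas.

L, Z, F, Y, U, J, S, H, W

The last element of post-order is the root; it splits in-order into left and right subtrees.
Root L: left subtree has 2 nodes {F, Z}, right has 6 {J, S, U, H, W, Y}.
  Root Z: left subtree has 1 node {F}, right has 0 { }.
  Root Y: left subtree has 5 nodes {J, S, U, H, W}, right has 0 { }.
    Root U: left subtree has 2 nodes {J, S}, right has 2 {H, W}.
      Root J: left subtree has 0 nodes { }, right has 1 {S}.
      Root H: left subtree has 0 nodes { }, right has 1 {W}.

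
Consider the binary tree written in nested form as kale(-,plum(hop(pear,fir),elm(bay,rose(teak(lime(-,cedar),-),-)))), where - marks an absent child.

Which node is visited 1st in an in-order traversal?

kale

In-order visits the left subtree, then the node, then the right subtree.
At kale: no left child.
Visit kale.
At kale: go right to plum.
  At plum: go left to hop.
    At hop: go left to pear.
      pear is a leaf — visit pear.
    Visit hop.
    At hop: go right to fir.
      fir is a leaf — visit fir.
  Visit plum.
  At plum: go right to elm.
    At elm: go left to bay.
      bay is a leaf — visit bay.
    Visit elm.
    At elm: go right to rose.
      At rose: go left to teak.
        At teak: go left to lime.
          At lime: no left child.
          Visit lime.
          At lime: go right to cedar.
            cedar is a leaf — visit cedar.
        Visit teak.
        At teak: no right child.
      Visit rose.
      At rose: no right child.
Full in-order sequence: kale, pear, hop, fir, plum, bay, elm, lime, cedar, teak, rose.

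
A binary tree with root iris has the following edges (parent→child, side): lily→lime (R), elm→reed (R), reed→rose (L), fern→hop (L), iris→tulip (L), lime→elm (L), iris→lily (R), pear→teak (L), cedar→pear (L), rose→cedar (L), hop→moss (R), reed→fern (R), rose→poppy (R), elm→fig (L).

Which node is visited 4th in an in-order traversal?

fig

In-order visits the left subtree, then the node, then the right subtree.
At iris: go left to tulip.
  tulip is a leaf — visit tulip.
Visit iris.
At iris: go right to lily.
  At lily: no left child.
  Visit lily.
  At lily: go right to lime.
    At lime: go left to elm.
      At elm: go left to fig.
        fig is a leaf — visit fig.
      Visit elm.
      At elm: go right to reed.
        At reed: go left to rose.
          At rose: go left to cedar.
            At cedar: go left to pear.
              At pear: go left to teak.
                teak is a leaf — visit teak.
              Visit pear.
              At pear: no right child.
            Visit cedar.
            At cedar: no right child.
          Visit rose.
          At rose: go right to poppy.
            poppy is a leaf — visit poppy.
        Visit reed.
        At reed: go right to fern.
          At fern: go left to hop.
            At hop: no left child.
            Visit hop.
            At hop: go right to moss.
              moss is a leaf — visit moss.
          Visit fern.
          At fern: no right child.
    Visit lime.
    At lime: no right child.
Full in-order sequence: tulip, iris, lily, fig, elm, teak, pear, cedar, rose, poppy, reed, hop, moss, fern, lime.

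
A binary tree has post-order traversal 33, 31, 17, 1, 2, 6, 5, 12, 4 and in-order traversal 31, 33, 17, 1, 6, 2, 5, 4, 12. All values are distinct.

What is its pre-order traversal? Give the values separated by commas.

The last element of post-order is the root; it splits in-order into left and right subtrees.
Root 4: left subtree has 7 nodes {31, 33, 17, 1, 6, 2, 5}, right has 1 {12}.
  Root 5: left subtree has 6 nodes {31, 33, 17, 1, 6, 2}, right has 0 { }.
    Root 6: left subtree has 4 nodes {31, 33, 17, 1}, right has 1 {2}.
      Root 1: left subtree has 3 nodes {31, 33, 17}, right has 0 { }.
        Root 17: left subtree has 2 nodes {31, 33}, right has 0 { }.
          Root 31: left subtree has 0 nodes { }, right has 1 {33}.

4, 5, 6, 1, 17, 31, 33, 2, 12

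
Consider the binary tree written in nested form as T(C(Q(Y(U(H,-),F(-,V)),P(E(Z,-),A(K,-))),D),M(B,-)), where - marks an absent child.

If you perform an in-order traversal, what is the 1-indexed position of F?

4

In-order visits the left subtree, then the node, then the right subtree.
At T: go left to C.
  At C: go left to Q.
    At Q: go left to Y.
      At Y: go left to U.
        At U: go left to H.
          H is a leaf — visit H.
        Visit U.
        At U: no right child.
      Visit Y.
      At Y: go right to F.
        At F: no left child.
        Visit F.
        At F: go right to V.
          V is a leaf — visit V.
    Visit Q.
    At Q: go right to P.
      At P: go left to E.
        At E: go left to Z.
          Z is a leaf — visit Z.
        Visit E.
        At E: no right child.
      Visit P.
      At P: go right to A.
        At A: go left to K.
          K is a leaf — visit K.
        Visit A.
        At A: no right child.
  Visit C.
  At C: go right to D.
    D is a leaf — visit D.
Visit T.
At T: go right to M.
  At M: go left to B.
    B is a leaf — visit B.
  Visit M.
  At M: no right child.
Full in-order sequence: H, U, Y, F, V, Q, Z, E, P, K, A, C, D, T, B, M.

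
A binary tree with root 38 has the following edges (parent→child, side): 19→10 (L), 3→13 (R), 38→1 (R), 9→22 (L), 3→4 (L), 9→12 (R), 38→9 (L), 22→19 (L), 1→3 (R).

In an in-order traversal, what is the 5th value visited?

12

In-order visits the left subtree, then the node, then the right subtree.
At 38: go left to 9.
  At 9: go left to 22.
    At 22: go left to 19.
      At 19: go left to 10.
        10 is a leaf — visit 10.
      Visit 19.
      At 19: no right child.
    Visit 22.
    At 22: no right child.
  Visit 9.
  At 9: go right to 12.
    12 is a leaf — visit 12.
Visit 38.
At 38: go right to 1.
  At 1: no left child.
  Visit 1.
  At 1: go right to 3.
    At 3: go left to 4.
      4 is a leaf — visit 4.
    Visit 3.
    At 3: go right to 13.
      13 is a leaf — visit 13.
Full in-order sequence: 10, 19, 22, 9, 12, 38, 1, 4, 3, 13.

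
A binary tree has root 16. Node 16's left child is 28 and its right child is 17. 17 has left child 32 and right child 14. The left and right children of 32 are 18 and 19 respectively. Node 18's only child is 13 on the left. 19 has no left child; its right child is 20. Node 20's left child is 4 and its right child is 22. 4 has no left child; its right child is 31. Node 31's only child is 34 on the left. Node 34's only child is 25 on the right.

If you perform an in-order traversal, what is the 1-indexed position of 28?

1

In-order visits the left subtree, then the node, then the right subtree.
At 16: go left to 28.
  28 is a leaf — visit 28.
Visit 16.
At 16: go right to 17.
  At 17: go left to 32.
    At 32: go left to 18.
      At 18: go left to 13.
        13 is a leaf — visit 13.
      Visit 18.
      At 18: no right child.
    Visit 32.
    At 32: go right to 19.
      At 19: no left child.
      Visit 19.
      At 19: go right to 20.
        At 20: go left to 4.
          At 4: no left child.
          Visit 4.
          At 4: go right to 31.
            At 31: go left to 34.
              At 34: no left child.
              Visit 34.
              At 34: go right to 25.
                25 is a leaf — visit 25.
            Visit 31.
            At 31: no right child.
        Visit 20.
        At 20: go right to 22.
          22 is a leaf — visit 22.
  Visit 17.
  At 17: go right to 14.
    14 is a leaf — visit 14.
Full in-order sequence: 28, 16, 13, 18, 32, 19, 4, 34, 25, 31, 20, 22, 17, 14.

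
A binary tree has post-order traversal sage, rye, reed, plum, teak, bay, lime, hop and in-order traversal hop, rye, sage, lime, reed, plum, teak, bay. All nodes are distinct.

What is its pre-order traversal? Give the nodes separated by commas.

hop, lime, rye, sage, bay, teak, plum, reed

The last element of post-order is the root; it splits in-order into left and right subtrees.
Root hop: left subtree has 0 nodes { }, right has 7 {rye, sage, lime, reed, plum, teak, bay}.
  Root lime: left subtree has 2 nodes {rye, sage}, right has 4 {reed, plum, teak, bay}.
    Root rye: left subtree has 0 nodes { }, right has 1 {sage}.
    Root bay: left subtree has 3 nodes {reed, plum, teak}, right has 0 { }.
      Root teak: left subtree has 2 nodes {reed, plum}, right has 0 { }.
        Root plum: left subtree has 1 node {reed}, right has 0 { }.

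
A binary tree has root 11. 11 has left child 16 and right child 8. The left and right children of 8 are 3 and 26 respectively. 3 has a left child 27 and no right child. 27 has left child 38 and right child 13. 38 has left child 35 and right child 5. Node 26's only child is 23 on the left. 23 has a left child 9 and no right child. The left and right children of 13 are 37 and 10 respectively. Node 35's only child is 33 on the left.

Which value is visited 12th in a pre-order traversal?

Pre-order visits the node, then its left subtree, then its right subtree.
Visit 11.
At 11: go left to 16.
  16 is a leaf — visit 16.
At 11: go right to 8.
  Visit 8.
  At 8: go left to 3.
    Visit 3.
    At 3: go left to 27.
      Visit 27.
      At 27: go left to 38.
        Visit 38.
        At 38: go left to 35.
          Visit 35.
          At 35: go left to 33.
            33 is a leaf — visit 33.
          At 35: no right child.
        At 38: go right to 5.
          5 is a leaf — visit 5.
      At 27: go right to 13.
        Visit 13.
        At 13: go left to 37.
          37 is a leaf — visit 37.
        At 13: go right to 10.
          10 is a leaf — visit 10.
    At 3: no right child.
  At 8: go right to 26.
    Visit 26.
    At 26: go left to 23.
      Visit 23.
      At 23: go left to 9.
        9 is a leaf — visit 9.
      At 23: no right child.
    At 26: no right child.
Full pre-order sequence: 11, 16, 8, 3, 27, 38, 35, 33, 5, 13, 37, 10, 26, 23, 9.

10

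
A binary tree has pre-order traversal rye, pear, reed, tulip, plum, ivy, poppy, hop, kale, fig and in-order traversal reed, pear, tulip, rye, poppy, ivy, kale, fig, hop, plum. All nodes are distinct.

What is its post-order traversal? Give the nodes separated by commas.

reed, tulip, pear, poppy, fig, kale, hop, ivy, plum, rye

The first element of pre-order is the root; it splits in-order into left and right subtrees.
Root rye: left subtree has 3 nodes {reed, pear, tulip}, right has 6 {poppy, ivy, kale, fig, hop, plum}.
  Root pear: left subtree has 1 node {reed}, right has 1 {tulip}.
  Root plum: left subtree has 5 nodes {poppy, ivy, kale, fig, hop}, right has 0 { }.
    Root ivy: left subtree has 1 node {poppy}, right has 3 {kale, fig, hop}.
      Root hop: left subtree has 2 nodes {kale, fig}, right has 0 { }.
        Root kale: left subtree has 0 nodes { }, right has 1 {fig}.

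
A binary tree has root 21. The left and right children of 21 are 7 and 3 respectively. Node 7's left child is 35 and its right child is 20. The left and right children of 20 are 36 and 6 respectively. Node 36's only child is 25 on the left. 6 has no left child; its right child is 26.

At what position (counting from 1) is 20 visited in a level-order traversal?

5

Level-order visits nodes level by level from the root, left to right within each level.
Level 0: 21
Level 1: 7, 3
Level 2: 35, 20
Level 3: 36, 6
Level 4: 25, 26
Full level-order sequence: 21, 7, 3, 35, 20, 36, 6, 25, 26.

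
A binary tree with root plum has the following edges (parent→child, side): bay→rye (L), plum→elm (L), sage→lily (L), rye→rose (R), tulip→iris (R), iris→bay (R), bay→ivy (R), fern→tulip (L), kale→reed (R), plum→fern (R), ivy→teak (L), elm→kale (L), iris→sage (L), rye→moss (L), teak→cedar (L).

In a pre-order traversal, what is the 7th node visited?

Pre-order visits the node, then its left subtree, then its right subtree.
Visit plum.
At plum: go left to elm.
  Visit elm.
  At elm: go left to kale.
    Visit kale.
    At kale: no left child.
    At kale: go right to reed.
      reed is a leaf — visit reed.
  At elm: no right child.
At plum: go right to fern.
  Visit fern.
  At fern: go left to tulip.
    Visit tulip.
    At tulip: no left child.
    At tulip: go right to iris.
      Visit iris.
      At iris: go left to sage.
        Visit sage.
        At sage: go left to lily.
          lily is a leaf — visit lily.
        At sage: no right child.
      At iris: go right to bay.
        Visit bay.
        At bay: go left to rye.
          Visit rye.
          At rye: go left to moss.
            moss is a leaf — visit moss.
          At rye: go right to rose.
            rose is a leaf — visit rose.
        At bay: go right to ivy.
          Visit ivy.
          At ivy: go left to teak.
            Visit teak.
            At teak: go left to cedar.
              cedar is a leaf — visit cedar.
            At teak: no right child.
          At ivy: no right child.
  At fern: no right child.
Full pre-order sequence: plum, elm, kale, reed, fern, tulip, iris, sage, lily, bay, rye, moss, rose, ivy, teak, cedar.

iris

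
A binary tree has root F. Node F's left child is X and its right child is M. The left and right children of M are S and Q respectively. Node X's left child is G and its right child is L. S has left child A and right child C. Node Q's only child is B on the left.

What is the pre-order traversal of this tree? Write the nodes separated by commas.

Pre-order visits the node, then its left subtree, then its right subtree.
Visit F.
At F: go left to X.
  Visit X.
  At X: go left to G.
    G is a leaf — visit G.
  At X: go right to L.
    L is a leaf — visit L.
At F: go right to M.
  Visit M.
  At M: go left to S.
    Visit S.
    At S: go left to A.
      A is a leaf — visit A.
    At S: go right to C.
      C is a leaf — visit C.
  At M: go right to Q.
    Visit Q.
    At Q: go left to B.
      B is a leaf — visit B.
    At Q: no right child.

F, X, G, L, M, S, A, C, Q, B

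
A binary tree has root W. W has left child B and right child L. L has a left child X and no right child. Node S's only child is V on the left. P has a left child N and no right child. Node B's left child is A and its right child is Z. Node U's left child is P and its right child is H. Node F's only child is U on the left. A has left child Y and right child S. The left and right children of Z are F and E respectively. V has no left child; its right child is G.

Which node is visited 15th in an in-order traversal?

X

In-order visits the left subtree, then the node, then the right subtree.
At W: go left to B.
  At B: go left to A.
    At A: go left to Y.
      Y is a leaf — visit Y.
    Visit A.
    At A: go right to S.
      At S: go left to V.
        At V: no left child.
        Visit V.
        At V: go right to G.
          G is a leaf — visit G.
      Visit S.
      At S: no right child.
  Visit B.
  At B: go right to Z.
    At Z: go left to F.
      At F: go left to U.
        At U: go left to P.
          At P: go left to N.
            N is a leaf — visit N.
          Visit P.
          At P: no right child.
        Visit U.
        At U: go right to H.
          H is a leaf — visit H.
      Visit F.
      At F: no right child.
    Visit Z.
    At Z: go right to E.
      E is a leaf — visit E.
Visit W.
At W: go right to L.
  At L: go left to X.
    X is a leaf — visit X.
  Visit L.
  At L: no right child.
Full in-order sequence: Y, A, V, G, S, B, N, P, U, H, F, Z, E, W, X, L.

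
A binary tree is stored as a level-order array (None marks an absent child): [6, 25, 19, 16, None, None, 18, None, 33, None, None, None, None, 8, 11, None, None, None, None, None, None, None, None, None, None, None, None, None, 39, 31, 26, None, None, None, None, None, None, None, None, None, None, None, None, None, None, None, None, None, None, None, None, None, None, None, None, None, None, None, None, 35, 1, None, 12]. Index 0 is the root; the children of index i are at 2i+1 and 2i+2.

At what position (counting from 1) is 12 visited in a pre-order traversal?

Pre-order visits the node, then its left subtree, then its right subtree.
Visit 6.
At 6: go left to 25.
  Visit 25.
  At 25: go left to 16.
    Visit 16.
    At 16: no left child.
    At 16: go right to 33.
      33 is a leaf — visit 33.
  At 25: no right child.
At 6: go right to 19.
  Visit 19.
  At 19: no left child.
  At 19: go right to 18.
    Visit 18.
    At 18: go left to 8.
      Visit 8.
      At 8: no left child.
      At 8: go right to 39.
        39 is a leaf — visit 39.
    At 18: go right to 11.
      Visit 11.
      At 11: go left to 31.
        Visit 31.
        At 31: go left to 35.
          35 is a leaf — visit 35.
        At 31: go right to 1.
          1 is a leaf — visit 1.
      At 11: go right to 26.
        Visit 26.
        At 26: no left child.
        At 26: go right to 12.
          12 is a leaf — visit 12.
Full pre-order sequence: 6, 25, 16, 33, 19, 18, 8, 39, 11, 31, 35, 1, 26, 12.

14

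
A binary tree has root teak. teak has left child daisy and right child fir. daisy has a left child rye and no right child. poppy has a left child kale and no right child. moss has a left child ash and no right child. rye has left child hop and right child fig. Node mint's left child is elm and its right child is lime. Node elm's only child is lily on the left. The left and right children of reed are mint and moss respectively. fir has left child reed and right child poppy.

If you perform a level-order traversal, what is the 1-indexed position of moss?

10

Level-order visits nodes level by level from the root, left to right within each level.
Level 0: teak
Level 1: daisy, fir
Level 2: rye, reed, poppy
Level 3: hop, fig, mint, moss, kale
Level 4: elm, lime, ash
Level 5: lily
Full level-order sequence: teak, daisy, fir, rye, reed, poppy, hop, fig, mint, moss, kale, elm, lime, ash, lily.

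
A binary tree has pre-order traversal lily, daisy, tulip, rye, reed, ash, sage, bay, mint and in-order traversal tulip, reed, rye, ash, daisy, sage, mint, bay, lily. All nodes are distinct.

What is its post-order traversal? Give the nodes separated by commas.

reed, ash, rye, tulip, mint, bay, sage, daisy, lily

The first element of pre-order is the root; it splits in-order into left and right subtrees.
Root lily: left subtree has 8 nodes {tulip, reed, rye, ash, daisy, sage, mint, bay}, right has 0 { }.
  Root daisy: left subtree has 4 nodes {tulip, reed, rye, ash}, right has 3 {sage, mint, bay}.
    Root tulip: left subtree has 0 nodes { }, right has 3 {reed, rye, ash}.
      Root rye: left subtree has 1 node {reed}, right has 1 {ash}.
    Root sage: left subtree has 0 nodes { }, right has 2 {mint, bay}.
      Root bay: left subtree has 1 node {mint}, right has 0 { }.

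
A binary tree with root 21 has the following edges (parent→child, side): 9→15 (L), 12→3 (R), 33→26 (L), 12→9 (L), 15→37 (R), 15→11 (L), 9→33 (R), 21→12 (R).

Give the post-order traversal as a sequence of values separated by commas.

Post-order visits the left subtree, then the right subtree, then the node.
At 21: no left child.
At 21: go right to 12.
  At 12: go left to 9.
    At 9: go left to 15.
      At 15: go left to 11.
        11 is a leaf — visit 11.
      At 15: go right to 37.
        37 is a leaf — visit 37.
      Visit 15.
    At 9: go right to 33.
      At 33: go left to 26.
        26 is a leaf — visit 26.
      At 33: no right child.
      Visit 33.
    Visit 9.
  At 12: go right to 3.
    3 is a leaf — visit 3.
  Visit 12.
Visit 21.

11, 37, 15, 26, 33, 9, 3, 12, 21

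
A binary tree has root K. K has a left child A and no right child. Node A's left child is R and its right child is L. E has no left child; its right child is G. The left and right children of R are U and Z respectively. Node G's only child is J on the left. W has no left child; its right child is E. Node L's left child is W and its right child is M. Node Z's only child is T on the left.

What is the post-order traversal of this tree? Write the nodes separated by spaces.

Post-order visits the left subtree, then the right subtree, then the node.
At K: go left to A.
  At A: go left to R.
    At R: go left to U.
      U is a leaf — visit U.
    At R: go right to Z.
      At Z: go left to T.
        T is a leaf — visit T.
      At Z: no right child.
      Visit Z.
    Visit R.
  At A: go right to L.
    At L: go left to W.
      At W: no left child.
      At W: go right to E.
        At E: no left child.
        At E: go right to G.
          At G: go left to J.
            J is a leaf — visit J.
          At G: no right child.
          Visit G.
        Visit E.
      Visit W.
    At L: go right to M.
      M is a leaf — visit M.
    Visit L.
  Visit A.
At K: no right child.
Visit K.

U T Z R J G E W M L A K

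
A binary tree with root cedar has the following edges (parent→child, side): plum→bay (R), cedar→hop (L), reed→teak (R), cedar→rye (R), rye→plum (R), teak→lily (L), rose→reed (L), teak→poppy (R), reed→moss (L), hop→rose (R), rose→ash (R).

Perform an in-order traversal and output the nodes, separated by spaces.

hop moss reed lily teak poppy rose ash cedar rye plum bay

In-order visits the left subtree, then the node, then the right subtree.
At cedar: go left to hop.
  At hop: no left child.
  Visit hop.
  At hop: go right to rose.
    At rose: go left to reed.
      At reed: go left to moss.
        moss is a leaf — visit moss.
      Visit reed.
      At reed: go right to teak.
        At teak: go left to lily.
          lily is a leaf — visit lily.
        Visit teak.
        At teak: go right to poppy.
          poppy is a leaf — visit poppy.
    Visit rose.
    At rose: go right to ash.
      ash is a leaf — visit ash.
Visit cedar.
At cedar: go right to rye.
  At rye: no left child.
  Visit rye.
  At rye: go right to plum.
    At plum: no left child.
    Visit plum.
    At plum: go right to bay.
      bay is a leaf — visit bay.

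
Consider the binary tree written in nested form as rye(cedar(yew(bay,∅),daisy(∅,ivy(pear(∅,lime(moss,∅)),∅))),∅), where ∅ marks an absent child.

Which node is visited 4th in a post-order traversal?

Post-order visits the left subtree, then the right subtree, then the node.
At rye: go left to cedar.
  At cedar: go left to yew.
    At yew: go left to bay.
      bay is a leaf — visit bay.
    At yew: no right child.
    Visit yew.
  At cedar: go right to daisy.
    At daisy: no left child.
    At daisy: go right to ivy.
      At ivy: go left to pear.
        At pear: no left child.
        At pear: go right to lime.
          At lime: go left to moss.
            moss is a leaf — visit moss.
          At lime: no right child.
          Visit lime.
        Visit pear.
      At ivy: no right child.
      Visit ivy.
    Visit daisy.
  Visit cedar.
At rye: no right child.
Visit rye.
Full post-order sequence: bay, yew, moss, lime, pear, ivy, daisy, cedar, rye.

lime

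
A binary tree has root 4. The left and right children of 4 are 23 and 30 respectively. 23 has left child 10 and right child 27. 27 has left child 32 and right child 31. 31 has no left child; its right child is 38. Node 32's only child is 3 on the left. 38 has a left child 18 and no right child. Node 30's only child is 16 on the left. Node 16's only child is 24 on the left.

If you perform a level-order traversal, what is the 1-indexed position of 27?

5

Level-order visits nodes level by level from the root, left to right within each level.
Level 0: 4
Level 1: 23, 30
Level 2: 10, 27, 16
Level 3: 32, 31, 24
Level 4: 3, 38
Level 5: 18
Full level-order sequence: 4, 23, 30, 10, 27, 16, 32, 31, 24, 3, 38, 18.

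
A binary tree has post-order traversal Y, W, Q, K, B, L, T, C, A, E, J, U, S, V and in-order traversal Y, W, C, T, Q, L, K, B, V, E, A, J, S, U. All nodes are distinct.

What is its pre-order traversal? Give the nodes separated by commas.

The last element of post-order is the root; it splits in-order into left and right subtrees.
Root V: left subtree has 8 nodes {Y, W, C, T, Q, L, K, B}, right has 5 {E, A, J, S, U}.
  Root C: left subtree has 2 nodes {Y, W}, right has 5 {T, Q, L, K, B}.
    Root W: left subtree has 1 node {Y}, right has 0 { }.
    Root T: left subtree has 0 nodes { }, right has 4 {Q, L, K, B}.
      Root L: left subtree has 1 node {Q}, right has 2 {K, B}.
        Root B: left subtree has 1 node {K}, right has 0 { }.
  Root S: left subtree has 3 nodes {E, A, J}, right has 1 {U}.
    Root J: left subtree has 2 nodes {E, A}, right has 0 { }.
      Root E: left subtree has 0 nodes { }, right has 1 {A}.

V, C, W, Y, T, L, Q, B, K, S, J, E, A, U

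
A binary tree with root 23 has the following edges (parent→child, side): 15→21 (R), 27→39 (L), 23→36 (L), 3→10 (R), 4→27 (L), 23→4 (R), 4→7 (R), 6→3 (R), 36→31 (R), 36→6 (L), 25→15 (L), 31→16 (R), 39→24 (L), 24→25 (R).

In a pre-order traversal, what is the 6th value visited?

31

Pre-order visits the node, then its left subtree, then its right subtree.
Visit 23.
At 23: go left to 36.
  Visit 36.
  At 36: go left to 6.
    Visit 6.
    At 6: no left child.
    At 6: go right to 3.
      Visit 3.
      At 3: no left child.
      At 3: go right to 10.
        10 is a leaf — visit 10.
  At 36: go right to 31.
    Visit 31.
    At 31: no left child.
    At 31: go right to 16.
      16 is a leaf — visit 16.
At 23: go right to 4.
  Visit 4.
  At 4: go left to 27.
    Visit 27.
    At 27: go left to 39.
      Visit 39.
      At 39: go left to 24.
        Visit 24.
        At 24: no left child.
        At 24: go right to 25.
          Visit 25.
          At 25: go left to 15.
            Visit 15.
            At 15: no left child.
            At 15: go right to 21.
              21 is a leaf — visit 21.
          At 25: no right child.
      At 39: no right child.
    At 27: no right child.
  At 4: go right to 7.
    7 is a leaf — visit 7.
Full pre-order sequence: 23, 36, 6, 3, 10, 31, 16, 4, 27, 39, 24, 25, 15, 21, 7.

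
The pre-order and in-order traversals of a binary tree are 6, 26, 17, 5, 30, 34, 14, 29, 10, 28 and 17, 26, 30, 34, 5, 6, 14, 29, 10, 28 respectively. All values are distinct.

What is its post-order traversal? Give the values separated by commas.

17, 34, 30, 5, 26, 28, 10, 29, 14, 6

The first element of pre-order is the root; it splits in-order into left and right subtrees.
Root 6: left subtree has 5 nodes {17, 26, 30, 34, 5}, right has 4 {14, 29, 10, 28}.
  Root 26: left subtree has 1 node {17}, right has 3 {30, 34, 5}.
    Root 5: left subtree has 2 nodes {30, 34}, right has 0 { }.
      Root 30: left subtree has 0 nodes { }, right has 1 {34}.
  Root 14: left subtree has 0 nodes { }, right has 3 {29, 10, 28}.
    Root 29: left subtree has 0 nodes { }, right has 2 {10, 28}.
      Root 10: left subtree has 0 nodes { }, right has 1 {28}.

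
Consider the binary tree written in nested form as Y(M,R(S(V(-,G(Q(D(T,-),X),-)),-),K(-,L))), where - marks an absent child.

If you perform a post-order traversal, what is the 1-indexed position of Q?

5

Post-order visits the left subtree, then the right subtree, then the node.
At Y: go left to M.
  M is a leaf — visit M.
At Y: go right to R.
  At R: go left to S.
    At S: go left to V.
      At V: no left child.
      At V: go right to G.
        At G: go left to Q.
          At Q: go left to D.
            At D: go left to T.
              T is a leaf — visit T.
            At D: no right child.
            Visit D.
          At Q: go right to X.
            X is a leaf — visit X.
          Visit Q.
        At G: no right child.
        Visit G.
      Visit V.
    At S: no right child.
    Visit S.
  At R: go right to K.
    At K: no left child.
    At K: go right to L.
      L is a leaf — visit L.
    Visit K.
  Visit R.
Visit Y.
Full post-order sequence: M, T, D, X, Q, G, V, S, L, K, R, Y.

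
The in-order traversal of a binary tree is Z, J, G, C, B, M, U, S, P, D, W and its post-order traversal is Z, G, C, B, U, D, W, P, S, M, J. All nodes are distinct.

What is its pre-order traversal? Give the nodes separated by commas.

J, Z, M, B, C, G, S, U, P, W, D

The last element of post-order is the root; it splits in-order into left and right subtrees.
Root J: left subtree has 1 node {Z}, right has 9 {G, C, B, M, U, S, P, D, W}.
  Root M: left subtree has 3 nodes {G, C, B}, right has 5 {U, S, P, D, W}.
    Root B: left subtree has 2 nodes {G, C}, right has 0 { }.
      Root C: left subtree has 1 node {G}, right has 0 { }.
    Root S: left subtree has 1 node {U}, right has 3 {P, D, W}.
      Root P: left subtree has 0 nodes { }, right has 2 {D, W}.
        Root W: left subtree has 1 node {D}, right has 0 { }.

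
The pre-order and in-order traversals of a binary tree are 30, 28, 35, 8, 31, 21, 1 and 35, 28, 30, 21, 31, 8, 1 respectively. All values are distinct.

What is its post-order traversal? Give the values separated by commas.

The first element of pre-order is the root; it splits in-order into left and right subtrees.
Root 30: left subtree has 2 nodes {35, 28}, right has 4 {21, 31, 8, 1}.
  Root 28: left subtree has 1 node {35}, right has 0 { }.
  Root 8: left subtree has 2 nodes {21, 31}, right has 1 {1}.
    Root 31: left subtree has 1 node {21}, right has 0 { }.

35, 28, 21, 31, 1, 8, 30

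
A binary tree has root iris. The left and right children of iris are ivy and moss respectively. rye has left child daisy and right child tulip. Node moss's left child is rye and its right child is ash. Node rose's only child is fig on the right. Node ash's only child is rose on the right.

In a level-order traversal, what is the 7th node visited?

Level-order visits nodes level by level from the root, left to right within each level.
Level 0: iris
Level 1: ivy, moss
Level 2: rye, ash
Level 3: daisy, tulip, rose
Level 4: fig
Full level-order sequence: iris, ivy, moss, rye, ash, daisy, tulip, rose, fig.

tulip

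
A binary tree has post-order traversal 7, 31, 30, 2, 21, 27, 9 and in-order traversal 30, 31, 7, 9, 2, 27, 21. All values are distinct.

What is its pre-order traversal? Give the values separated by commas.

The last element of post-order is the root; it splits in-order into left and right subtrees.
Root 9: left subtree has 3 nodes {30, 31, 7}, right has 3 {2, 27, 21}.
  Root 30: left subtree has 0 nodes { }, right has 2 {31, 7}.
    Root 31: left subtree has 0 nodes { }, right has 1 {7}.
  Root 27: left subtree has 1 node {2}, right has 1 {21}.

9, 30, 31, 7, 27, 2, 21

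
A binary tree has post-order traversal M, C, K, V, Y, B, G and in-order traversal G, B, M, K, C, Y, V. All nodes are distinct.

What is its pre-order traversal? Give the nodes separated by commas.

G, B, Y, K, M, C, V

The last element of post-order is the root; it splits in-order into left and right subtrees.
Root G: left subtree has 0 nodes { }, right has 6 {B, M, K, C, Y, V}.
  Root B: left subtree has 0 nodes { }, right has 5 {M, K, C, Y, V}.
    Root Y: left subtree has 3 nodes {M, K, C}, right has 1 {V}.
      Root K: left subtree has 1 node {M}, right has 1 {C}.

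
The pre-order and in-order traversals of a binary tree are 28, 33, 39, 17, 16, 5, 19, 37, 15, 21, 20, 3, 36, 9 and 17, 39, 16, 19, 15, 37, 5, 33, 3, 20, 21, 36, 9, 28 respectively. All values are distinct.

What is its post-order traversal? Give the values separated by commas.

The first element of pre-order is the root; it splits in-order into left and right subtrees.
Root 28: left subtree has 13 nodes {17, 39, 16, 19, 15, 37, 5, 33, 3, 20, 21, 36, 9}, right has 0 { }.
  Root 33: left subtree has 7 nodes {17, 39, 16, 19, 15, 37, 5}, right has 5 {3, 20, 21, 36, 9}.
    Root 39: left subtree has 1 node {17}, right has 5 {16, 19, 15, 37, 5}.
      Root 16: left subtree has 0 nodes { }, right has 4 {19, 15, 37, 5}.
        Root 5: left subtree has 3 nodes {19, 15, 37}, right has 0 { }.
          Root 19: left subtree has 0 nodes { }, right has 2 {15, 37}.
            Root 37: left subtree has 1 node {15}, right has 0 { }.
    Root 21: left subtree has 2 nodes {3, 20}, right has 2 {36, 9}.
      Root 20: left subtree has 1 node {3}, right has 0 { }.
      Root 36: left subtree has 0 nodes { }, right has 1 {9}.

17, 15, 37, 19, 5, 16, 39, 3, 20, 9, 36, 21, 33, 28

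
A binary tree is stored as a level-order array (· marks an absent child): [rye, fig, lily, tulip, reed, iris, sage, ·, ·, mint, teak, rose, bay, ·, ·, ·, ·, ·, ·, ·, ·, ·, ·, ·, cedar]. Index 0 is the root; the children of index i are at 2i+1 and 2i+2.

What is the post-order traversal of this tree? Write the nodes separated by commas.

tulip, mint, teak, reed, fig, cedar, rose, bay, iris, sage, lily, rye

Post-order visits the left subtree, then the right subtree, then the node.
At rye: go left to fig.
  At fig: go left to tulip.
    tulip is a leaf — visit tulip.
  At fig: go right to reed.
    At reed: go left to mint.
      mint is a leaf — visit mint.
    At reed: go right to teak.
      teak is a leaf — visit teak.
    Visit reed.
  Visit fig.
At rye: go right to lily.
  At lily: go left to iris.
    At iris: go left to rose.
      At rose: no left child.
      At rose: go right to cedar.
        cedar is a leaf — visit cedar.
      Visit rose.
    At iris: go right to bay.
      bay is a leaf — visit bay.
    Visit iris.
  At lily: go right to sage.
    sage is a leaf — visit sage.
  Visit lily.
Visit rye.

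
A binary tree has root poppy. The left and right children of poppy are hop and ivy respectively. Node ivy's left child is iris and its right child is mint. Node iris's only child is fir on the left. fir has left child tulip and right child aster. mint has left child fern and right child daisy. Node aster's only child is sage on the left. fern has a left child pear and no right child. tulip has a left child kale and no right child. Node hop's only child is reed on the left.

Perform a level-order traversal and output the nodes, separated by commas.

Level-order visits nodes level by level from the root, left to right within each level.
Level 0: poppy
Level 1: hop, ivy
Level 2: reed, iris, mint
Level 3: fir, fern, daisy
Level 4: tulip, aster, pear
Level 5: kale, sage

poppy, hop, ivy, reed, iris, mint, fir, fern, daisy, tulip, aster, pear, kale, sage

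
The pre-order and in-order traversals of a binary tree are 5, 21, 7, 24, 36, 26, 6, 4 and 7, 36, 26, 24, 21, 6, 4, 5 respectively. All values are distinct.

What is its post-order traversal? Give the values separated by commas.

The first element of pre-order is the root; it splits in-order into left and right subtrees.
Root 5: left subtree has 7 nodes {7, 36, 26, 24, 21, 6, 4}, right has 0 { }.
  Root 21: left subtree has 4 nodes {7, 36, 26, 24}, right has 2 {6, 4}.
    Root 7: left subtree has 0 nodes { }, right has 3 {36, 26, 24}.
      Root 24: left subtree has 2 nodes {36, 26}, right has 0 { }.
        Root 36: left subtree has 0 nodes { }, right has 1 {26}.
    Root 6: left subtree has 0 nodes { }, right has 1 {4}.

26, 36, 24, 7, 4, 6, 21, 5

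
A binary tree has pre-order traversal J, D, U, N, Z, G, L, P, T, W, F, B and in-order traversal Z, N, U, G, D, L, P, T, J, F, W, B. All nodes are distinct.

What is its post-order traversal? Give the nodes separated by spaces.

Z N G U T P L D F B W J

The first element of pre-order is the root; it splits in-order into left and right subtrees.
Root J: left subtree has 8 nodes {Z, N, U, G, D, L, P, T}, right has 3 {F, W, B}.
  Root D: left subtree has 4 nodes {Z, N, U, G}, right has 3 {L, P, T}.
    Root U: left subtree has 2 nodes {Z, N}, right has 1 {G}.
      Root N: left subtree has 1 node {Z}, right has 0 { }.
    Root L: left subtree has 0 nodes { }, right has 2 {P, T}.
      Root P: left subtree has 0 nodes { }, right has 1 {T}.
  Root W: left subtree has 1 node {F}, right has 1 {B}.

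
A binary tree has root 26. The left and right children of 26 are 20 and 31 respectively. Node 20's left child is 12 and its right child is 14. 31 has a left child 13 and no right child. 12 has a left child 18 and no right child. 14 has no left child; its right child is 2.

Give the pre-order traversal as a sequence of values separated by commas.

26, 20, 12, 18, 14, 2, 31, 13

Pre-order visits the node, then its left subtree, then its right subtree.
Visit 26.
At 26: go left to 20.
  Visit 20.
  At 20: go left to 12.
    Visit 12.
    At 12: go left to 18.
      18 is a leaf — visit 18.
    At 12: no right child.
  At 20: go right to 14.
    Visit 14.
    At 14: no left child.
    At 14: go right to 2.
      2 is a leaf — visit 2.
At 26: go right to 31.
  Visit 31.
  At 31: go left to 13.
    13 is a leaf — visit 13.
  At 31: no right child.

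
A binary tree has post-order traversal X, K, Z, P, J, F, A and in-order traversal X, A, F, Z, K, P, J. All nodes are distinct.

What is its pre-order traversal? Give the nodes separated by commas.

The last element of post-order is the root; it splits in-order into left and right subtrees.
Root A: left subtree has 1 node {X}, right has 5 {F, Z, K, P, J}.
  Root F: left subtree has 0 nodes { }, right has 4 {Z, K, P, J}.
    Root J: left subtree has 3 nodes {Z, K, P}, right has 0 { }.
      Root P: left subtree has 2 nodes {Z, K}, right has 0 { }.
        Root Z: left subtree has 0 nodes { }, right has 1 {K}.

A, X, F, J, P, Z, K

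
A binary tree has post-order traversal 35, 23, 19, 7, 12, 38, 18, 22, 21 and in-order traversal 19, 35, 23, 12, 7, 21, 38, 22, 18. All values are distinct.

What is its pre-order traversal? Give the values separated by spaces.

The last element of post-order is the root; it splits in-order into left and right subtrees.
Root 21: left subtree has 5 nodes {19, 35, 23, 12, 7}, right has 3 {38, 22, 18}.
  Root 12: left subtree has 3 nodes {19, 35, 23}, right has 1 {7}.
    Root 19: left subtree has 0 nodes { }, right has 2 {35, 23}.
      Root 23: left subtree has 1 node {35}, right has 0 { }.
  Root 22: left subtree has 1 node {38}, right has 1 {18}.

21 12 19 23 35 7 22 38 18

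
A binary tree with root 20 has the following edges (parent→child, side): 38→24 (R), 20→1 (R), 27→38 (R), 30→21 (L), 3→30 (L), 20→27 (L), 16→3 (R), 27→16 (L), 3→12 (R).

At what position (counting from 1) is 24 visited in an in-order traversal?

In-order visits the left subtree, then the node, then the right subtree.
At 20: go left to 27.
  At 27: go left to 16.
    At 16: no left child.
    Visit 16.
    At 16: go right to 3.
      At 3: go left to 30.
        At 30: go left to 21.
          21 is a leaf — visit 21.
        Visit 30.
        At 30: no right child.
      Visit 3.
      At 3: go right to 12.
        12 is a leaf — visit 12.
  Visit 27.
  At 27: go right to 38.
    At 38: no left child.
    Visit 38.
    At 38: go right to 24.
      24 is a leaf — visit 24.
Visit 20.
At 20: go right to 1.
  1 is a leaf — visit 1.
Full in-order sequence: 16, 21, 30, 3, 12, 27, 38, 24, 20, 1.

8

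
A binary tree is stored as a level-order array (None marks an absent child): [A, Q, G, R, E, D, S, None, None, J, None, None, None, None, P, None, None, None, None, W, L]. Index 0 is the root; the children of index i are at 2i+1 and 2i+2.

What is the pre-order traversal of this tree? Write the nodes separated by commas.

A, Q, R, E, J, W, L, G, D, S, P

Pre-order visits the node, then its left subtree, then its right subtree.
Visit A.
At A: go left to Q.
  Visit Q.
  At Q: go left to R.
    R is a leaf — visit R.
  At Q: go right to E.
    Visit E.
    At E: go left to J.
      Visit J.
      At J: go left to W.
        W is a leaf — visit W.
      At J: go right to L.
        L is a leaf — visit L.
    At E: no right child.
At A: go right to G.
  Visit G.
  At G: go left to D.
    D is a leaf — visit D.
  At G: go right to S.
    Visit S.
    At S: no left child.
    At S: go right to P.
      P is a leaf — visit P.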